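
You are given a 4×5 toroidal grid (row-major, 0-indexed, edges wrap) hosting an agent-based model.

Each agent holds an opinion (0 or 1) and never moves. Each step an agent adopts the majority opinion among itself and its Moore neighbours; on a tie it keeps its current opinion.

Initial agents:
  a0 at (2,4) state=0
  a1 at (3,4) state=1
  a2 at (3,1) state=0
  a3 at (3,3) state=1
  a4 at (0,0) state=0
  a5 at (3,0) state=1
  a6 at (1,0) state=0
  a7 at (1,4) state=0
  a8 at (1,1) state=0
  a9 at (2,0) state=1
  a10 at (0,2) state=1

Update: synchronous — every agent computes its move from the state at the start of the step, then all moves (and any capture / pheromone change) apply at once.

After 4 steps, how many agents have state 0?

5

t=1: a0@(2,4):1 a1@(3,4):1 a2@(3,1):1 a3@(3,3):1 a4@(0,0):0 a5@(3,0):1 a6@(1,0):0 a7@(1,4):0 a8@(1,1):0 a9@(2,0):0 a10@(0,2):1
t=2: (unchanged — steady state)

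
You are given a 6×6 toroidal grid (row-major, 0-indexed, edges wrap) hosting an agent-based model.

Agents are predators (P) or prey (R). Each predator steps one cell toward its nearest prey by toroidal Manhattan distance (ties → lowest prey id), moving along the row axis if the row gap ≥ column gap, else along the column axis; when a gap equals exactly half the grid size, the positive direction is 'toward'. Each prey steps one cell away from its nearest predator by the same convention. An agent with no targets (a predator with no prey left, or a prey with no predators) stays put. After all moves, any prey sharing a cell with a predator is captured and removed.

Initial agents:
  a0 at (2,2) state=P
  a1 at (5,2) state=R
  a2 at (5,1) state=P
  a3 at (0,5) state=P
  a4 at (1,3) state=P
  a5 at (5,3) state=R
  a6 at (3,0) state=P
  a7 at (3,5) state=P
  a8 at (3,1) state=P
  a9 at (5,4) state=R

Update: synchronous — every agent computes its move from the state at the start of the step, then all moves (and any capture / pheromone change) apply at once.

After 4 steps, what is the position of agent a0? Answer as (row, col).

t=1: a0@(3,2):P a1@(5,3):R a2@(5,2):P a3@(5,5):P a4@(0,3):P a5@(5,4):R a6@(4,0):P a7@(4,5):P a8@(4,1):P a9@(4,4):R
t=2: a0@(4,2):P a2@(5,3):P a3@(5,4):P a4@(5,3):P a6@(4,5):P a7@(4,4):P a8@(4,2):P a9@(4,3):R
t=3: a0@(4,3):P a2@(4,3):P a3@(4,4):P a4@(4,3):P a6@(4,4):P a7@(4,3):P a8@(4,3):P
t=4: (unchanged — steady state)

(4, 3)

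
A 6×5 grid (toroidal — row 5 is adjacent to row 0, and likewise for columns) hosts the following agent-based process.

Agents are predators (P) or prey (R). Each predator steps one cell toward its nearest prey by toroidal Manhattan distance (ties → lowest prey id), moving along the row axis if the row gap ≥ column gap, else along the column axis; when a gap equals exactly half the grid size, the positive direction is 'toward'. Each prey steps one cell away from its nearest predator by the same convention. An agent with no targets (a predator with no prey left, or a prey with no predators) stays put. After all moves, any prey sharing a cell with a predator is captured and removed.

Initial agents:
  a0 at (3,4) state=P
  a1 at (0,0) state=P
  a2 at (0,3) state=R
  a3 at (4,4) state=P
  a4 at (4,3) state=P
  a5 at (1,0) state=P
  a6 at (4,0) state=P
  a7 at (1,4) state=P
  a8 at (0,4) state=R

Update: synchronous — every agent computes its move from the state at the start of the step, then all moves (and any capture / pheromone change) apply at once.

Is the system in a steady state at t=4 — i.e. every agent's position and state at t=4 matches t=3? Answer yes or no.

t=1: a0@(4,4):P a1@(0,4):P a2@(0,2):R a3@(5,4):P a4@(5,3):P a5@(0,0):P a6@(5,0):P a7@(0,4):P a8@(0,3):R
t=2: a0@(5,4):P a1@(0,3):P a3@(0,4):P a4@(0,3):P a5@(0,1):P a6@(5,1):P a7@(0,3):P a8@(0,2):R
t=3: a0@(5,3):P a1@(0,2):P a3@(0,3):P a4@(0,2):P a5@(0,2):P a6@(0,1):P a7@(0,2):P
t=4: (unchanged — steady state)

yes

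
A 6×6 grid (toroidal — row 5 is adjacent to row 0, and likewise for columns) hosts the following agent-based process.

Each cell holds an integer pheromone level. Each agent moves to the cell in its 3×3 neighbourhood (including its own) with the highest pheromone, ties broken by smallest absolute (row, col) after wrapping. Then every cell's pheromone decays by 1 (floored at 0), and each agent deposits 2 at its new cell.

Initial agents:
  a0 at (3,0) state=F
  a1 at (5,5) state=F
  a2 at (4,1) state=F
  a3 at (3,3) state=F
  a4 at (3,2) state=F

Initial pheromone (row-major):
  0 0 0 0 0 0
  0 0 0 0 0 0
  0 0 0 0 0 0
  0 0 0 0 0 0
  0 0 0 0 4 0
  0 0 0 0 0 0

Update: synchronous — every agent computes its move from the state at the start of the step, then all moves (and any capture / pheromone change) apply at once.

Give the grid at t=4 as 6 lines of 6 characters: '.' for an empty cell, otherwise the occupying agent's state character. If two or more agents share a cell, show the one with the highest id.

t=1: a0@(2,0) a1@(4,4) a2@(3,0) a3@(4,4) a4@(2,1) | pheromone: 0 0 0 0 0 0 / 0 0 0 0 0 0 / 2 2 0 0 0 0 / 2 0 0 0 0 0 / 0 0 0 0 7 0 / 0 0 0 0 0 0
t=2: a0@(2,0) a1@(4,4) a2@(2,0) a3@(4,4) a4@(2,0) | pheromone: 0 0 0 0 0 0 / 0 0 0 0 0 0 / 7 1 0 0 0 0 / 1 0 0 0 0 0 / 0 0 0 0 10 0 / 0 0 0 0 0 0
t=3: a0@(2,0) a1@(4,4) a2@(2,0) a3@(4,4) a4@(2,0) | pheromone: 0 0 0 0 0 0 / 0 0 0 0 0 0 / 12 0 0 0 0 0 / 0 0 0 0 0 0 / 0 0 0 0 13 0 / 0 0 0 0 0 0
t=4: a0@(2,0) a1@(4,4) a2@(2,0) a3@(4,4) a4@(2,0) | pheromone: 0 0 0 0 0 0 / 0 0 0 0 0 0 / 17 0 0 0 0 0 / 0 0 0 0 0 0 / 0 0 0 0 16 0 / 0 0 0 0 0 0

......
......
F.....
......
....F.
......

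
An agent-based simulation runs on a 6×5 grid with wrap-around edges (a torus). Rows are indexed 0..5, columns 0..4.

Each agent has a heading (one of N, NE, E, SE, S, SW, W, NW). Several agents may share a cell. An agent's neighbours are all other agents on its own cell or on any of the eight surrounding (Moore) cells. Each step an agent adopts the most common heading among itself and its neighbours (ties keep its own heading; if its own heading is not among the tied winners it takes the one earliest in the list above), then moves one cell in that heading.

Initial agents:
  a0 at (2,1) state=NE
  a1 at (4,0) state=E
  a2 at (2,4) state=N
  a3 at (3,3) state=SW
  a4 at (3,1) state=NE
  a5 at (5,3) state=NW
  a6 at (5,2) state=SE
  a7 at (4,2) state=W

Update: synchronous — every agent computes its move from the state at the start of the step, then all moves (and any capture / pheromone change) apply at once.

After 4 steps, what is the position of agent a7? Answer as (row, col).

(3, 0)

t=1: a0@(1,2):NE a1@(4,1):E a2@(1,4):N a3@(4,2):SW a4@(2,2):NE a5@(4,2):NW a6@(0,3):SE a7@(4,1):W
t=2: a0@(0,3):NE a1@(4,2):E a2@(0,4):N a3@(5,1):SW a4@(1,3):NE a5@(3,1):NW a6@(1,4):SE a7@(4,0):W
t=3: a0@(5,4):NE a1@(4,3):E a2@(5,0):NE a3@(0,0):SW a4@(0,4):NE a5@(2,0):NW a6@(0,0):NE a7@(4,4):W
t=4: a0@(4,0):NE a1@(4,4):E a2@(4,1):NE a3@(5,1):NE a4@(5,0):NE a5@(1,4):NW a6@(5,1):NE a7@(3,0):NE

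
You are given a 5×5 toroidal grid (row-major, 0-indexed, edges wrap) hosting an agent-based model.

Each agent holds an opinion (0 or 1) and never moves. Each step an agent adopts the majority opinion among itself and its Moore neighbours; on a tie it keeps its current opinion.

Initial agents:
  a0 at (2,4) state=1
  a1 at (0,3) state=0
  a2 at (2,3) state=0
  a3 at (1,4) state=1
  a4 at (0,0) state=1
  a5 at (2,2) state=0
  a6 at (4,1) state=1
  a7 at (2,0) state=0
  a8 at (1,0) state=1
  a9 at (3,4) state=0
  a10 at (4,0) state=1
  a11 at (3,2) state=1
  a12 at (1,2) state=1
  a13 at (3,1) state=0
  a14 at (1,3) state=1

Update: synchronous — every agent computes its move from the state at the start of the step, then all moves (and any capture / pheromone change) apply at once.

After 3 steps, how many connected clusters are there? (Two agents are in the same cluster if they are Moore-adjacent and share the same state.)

t=1: a0@(2,4):1 a1@(0,3):1 a2@(2,3):1 a3@(1,4):1 a4@(0,0):1 a5@(2,2):0 a6@(4,1):1 a7@(2,0):0 a8@(1,0):1 a9@(3,4):0 a10@(4,0):1 a11@(3,2):0 a12@(1,2):0 a13@(3,1):0 a14@(1,3):1
t=2: a0@(2,4):1 a1@(0,3):1 a2@(2,3):1 a3@(1,4):1 a4@(0,0):1 a5@(2,2):0 a6@(4,1):1 a7@(2,0):0 a8@(1,0):1 a9@(3,4):1 a10@(4,0):1 a11@(3,2):0 a12@(1,2):1 a13@(3,1):0 a14@(1,3):1
t=3: a0@(2,4):1 a1@(0,3):1 a2@(2,3):1 a3@(1,4):1 a4@(0,0):1 a5@(2,2):0 a6@(4,1):1 a7@(2,0):1 a8@(1,0):1 a9@(3,4):1 a10@(4,0):1 a11@(3,2):0 a12@(1,2):1 a13@(3,1):0 a14@(1,3):1

2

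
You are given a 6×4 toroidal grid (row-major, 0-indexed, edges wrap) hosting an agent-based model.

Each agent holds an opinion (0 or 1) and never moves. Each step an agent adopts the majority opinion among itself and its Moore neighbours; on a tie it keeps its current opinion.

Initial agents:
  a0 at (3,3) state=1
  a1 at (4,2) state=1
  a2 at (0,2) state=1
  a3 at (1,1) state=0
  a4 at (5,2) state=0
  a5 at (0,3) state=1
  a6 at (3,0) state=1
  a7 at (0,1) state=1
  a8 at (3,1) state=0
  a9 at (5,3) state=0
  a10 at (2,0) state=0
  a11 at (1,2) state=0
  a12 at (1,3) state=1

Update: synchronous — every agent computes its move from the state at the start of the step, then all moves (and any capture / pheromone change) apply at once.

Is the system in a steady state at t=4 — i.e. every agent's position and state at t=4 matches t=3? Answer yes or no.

t=1: a0@(3,3):1 a1@(4,2):0 a2@(0,2):1 a3@(1,1):0 a4@(5,2):1 a5@(0,3):1 a6@(3,0):1 a7@(0,1):0 a8@(3,1):0 a9@(5,3):1 a10@(2,0):0 a11@(1,2):1 a12@(1,3):1
t=2: a0@(3,3):1 a1@(4,2):1 a2@(0,2):1 a3@(1,1):0 a4@(5,2):1 a5@(0,3):1 a6@(3,0):1 a7@(0,1):1 a8@(3,1):0 a9@(5,3):1 a10@(2,0):0 a11@(1,2):1 a12@(1,3):1
t=3: a0@(3,3):1 a1@(4,2):1 a2@(0,2):1 a3@(1,1):1 a4@(5,2):1 a5@(0,3):1 a6@(3,0):1 a7@(0,1):1 a8@(3,1):0 a9@(5,3):1 a10@(2,0):0 a11@(1,2):1 a12@(1,3):1
t=4: a0@(3,3):1 a1@(4,2):1 a2@(0,2):1 a3@(1,1):1 a4@(5,2):1 a5@(0,3):1 a6@(3,0):1 a7@(0,1):1 a8@(3,1):0 a9@(5,3):1 a10@(2,0):1 a11@(1,2):1 a12@(1,3):1

no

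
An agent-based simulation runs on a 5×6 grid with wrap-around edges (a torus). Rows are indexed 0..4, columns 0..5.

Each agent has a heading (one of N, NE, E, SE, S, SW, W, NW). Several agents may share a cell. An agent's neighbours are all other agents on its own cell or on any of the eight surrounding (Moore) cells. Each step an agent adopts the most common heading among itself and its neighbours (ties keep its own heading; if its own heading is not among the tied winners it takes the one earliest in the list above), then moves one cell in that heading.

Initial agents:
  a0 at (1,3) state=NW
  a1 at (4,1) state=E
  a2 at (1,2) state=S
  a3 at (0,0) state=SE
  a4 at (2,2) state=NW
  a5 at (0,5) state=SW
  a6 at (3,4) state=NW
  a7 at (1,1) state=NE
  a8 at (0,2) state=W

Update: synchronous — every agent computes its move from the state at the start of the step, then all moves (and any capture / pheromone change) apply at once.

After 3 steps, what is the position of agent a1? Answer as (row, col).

(2, 0)

t=1: a0@(0,2):NW a1@(4,2):E a2@(0,1):NW a3@(1,1):SE a4@(1,1):NW a5@(1,4):SW a6@(2,3):NW a7@(0,2):NE a8@(0,1):W
t=2: a0@(4,1):NW a1@(3,1):NW a2@(4,0):NW a3@(0,0):NW a4@(0,0):NW a5@(2,3):SW a6@(1,2):NW a7@(4,1):NW a8@(4,0):NW
t=3: a0@(3,0):NW a1@(2,0):NW a2@(3,5):NW a3@(4,5):NW a4@(4,5):NW a5@(3,2):SW a6@(0,1):NW a7@(3,0):NW a8@(3,5):NW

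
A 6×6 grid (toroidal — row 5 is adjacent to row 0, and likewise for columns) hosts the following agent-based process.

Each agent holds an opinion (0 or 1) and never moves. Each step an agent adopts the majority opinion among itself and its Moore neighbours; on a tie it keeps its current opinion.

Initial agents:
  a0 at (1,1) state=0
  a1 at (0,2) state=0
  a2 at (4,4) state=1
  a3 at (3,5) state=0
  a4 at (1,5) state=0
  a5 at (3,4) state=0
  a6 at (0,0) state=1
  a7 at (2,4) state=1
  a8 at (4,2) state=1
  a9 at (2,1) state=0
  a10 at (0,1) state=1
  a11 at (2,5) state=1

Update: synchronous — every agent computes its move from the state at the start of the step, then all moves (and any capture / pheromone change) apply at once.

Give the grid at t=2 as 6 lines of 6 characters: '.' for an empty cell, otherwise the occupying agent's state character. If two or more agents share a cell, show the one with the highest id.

110...
.0...1
.0..11
....00
..1.1.
......

t=1: a0@(1,1):0 a1@(0,2):0 a2@(4,4):0 a3@(3,5):1 a4@(1,5):1 a5@(3,4):1 a6@(0,0):1 a7@(2,4):0 a8@(4,2):1 a9@(2,1):0 a10@(0,1):1 a11@(2,5):0
t=2: a0@(1,1):0 a1@(0,2):0 a2@(4,4):1 a3@(3,5):0 a4@(1,5):1 a5@(3,4):0 a6@(0,0):1 a7@(2,4):1 a8@(4,2):1 a9@(2,1):0 a10@(0,1):1 a11@(2,5):1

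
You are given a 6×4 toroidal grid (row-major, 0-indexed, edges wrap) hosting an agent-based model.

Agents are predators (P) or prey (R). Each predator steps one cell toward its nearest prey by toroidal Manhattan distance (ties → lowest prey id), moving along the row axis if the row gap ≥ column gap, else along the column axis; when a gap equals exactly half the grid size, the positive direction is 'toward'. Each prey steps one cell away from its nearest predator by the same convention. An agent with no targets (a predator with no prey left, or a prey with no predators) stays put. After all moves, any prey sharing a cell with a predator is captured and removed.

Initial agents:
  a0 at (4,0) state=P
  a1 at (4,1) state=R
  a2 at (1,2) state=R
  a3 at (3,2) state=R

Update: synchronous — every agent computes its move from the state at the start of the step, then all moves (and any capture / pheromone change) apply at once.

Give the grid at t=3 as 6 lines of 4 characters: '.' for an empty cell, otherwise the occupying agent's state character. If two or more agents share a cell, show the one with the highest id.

t=1: a0@(4,1):P a1@(4,2):R a2@(0,2):R a3@(3,1):R
t=2: a0@(4,2):P a1@(4,3):R a2@(1,2):R a3@(2,1):R
t=3: a0@(4,3):P a1@(4,0):R a2@(0,2):R a3@(1,1):R

..R.
.R..
....
....
R..P
....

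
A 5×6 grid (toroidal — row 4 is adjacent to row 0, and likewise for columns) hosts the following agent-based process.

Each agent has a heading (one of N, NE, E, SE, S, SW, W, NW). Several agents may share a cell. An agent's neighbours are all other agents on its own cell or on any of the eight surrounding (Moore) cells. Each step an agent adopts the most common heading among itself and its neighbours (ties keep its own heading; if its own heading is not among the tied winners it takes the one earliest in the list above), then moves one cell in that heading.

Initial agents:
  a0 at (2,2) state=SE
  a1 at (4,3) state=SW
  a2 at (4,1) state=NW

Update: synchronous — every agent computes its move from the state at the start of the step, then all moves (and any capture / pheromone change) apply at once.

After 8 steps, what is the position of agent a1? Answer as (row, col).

t=1: a0@(3,3):SE a1@(0,2):SW a2@(3,0):NW
t=2: a0@(4,4):SE a1@(1,1):SW a2@(2,5):NW
t=3: a0@(0,5):SE a1@(2,0):SW a2@(1,4):NW
t=4: a0@(1,0):SE a1@(3,5):SW a2@(0,3):NW
t=5: a0@(2,1):SE a1@(4,4):SW a2@(4,2):NW
t=6: a0@(3,2):SE a1@(0,3):SW a2@(3,1):NW
t=7: a0@(4,3):SE a1@(1,2):SW a2@(2,0):NW
t=8: a0@(0,4):SE a1@(2,1):SW a2@(1,5):NW

(2, 1)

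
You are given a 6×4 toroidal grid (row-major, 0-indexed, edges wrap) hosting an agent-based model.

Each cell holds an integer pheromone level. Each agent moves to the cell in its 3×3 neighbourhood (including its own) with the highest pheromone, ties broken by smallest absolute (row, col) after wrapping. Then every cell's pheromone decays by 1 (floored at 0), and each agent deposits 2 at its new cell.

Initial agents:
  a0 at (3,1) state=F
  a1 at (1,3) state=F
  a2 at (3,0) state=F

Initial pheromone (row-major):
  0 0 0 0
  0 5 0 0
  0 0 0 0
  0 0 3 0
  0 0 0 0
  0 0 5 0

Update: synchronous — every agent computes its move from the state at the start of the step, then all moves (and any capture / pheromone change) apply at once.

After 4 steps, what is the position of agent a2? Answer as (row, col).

t=1: a0@(3,2) a1@(0,0) a2@(2,0) | pheromone: 2 0 0 0 / 0 4 0 0 / 2 0 0 0 / 0 0 4 0 / 0 0 0 0 / 0 0 4 0
t=2: a0@(3,2) a1@(1,1) a2@(1,1) | pheromone: 1 0 0 0 / 0 7 0 0 / 1 0 0 0 / 0 0 5 0 / 0 0 0 0 / 0 0 3 0
t=3: a0@(3,2) a1@(1,1) a2@(1,1) | pheromone: 0 0 0 0 / 0 10 0 0 / 0 0 0 0 / 0 0 6 0 / 0 0 0 0 / 0 0 2 0
t=4: a0@(3,2) a1@(1,1) a2@(1,1) | pheromone: 0 0 0 0 / 0 13 0 0 / 0 0 0 0 / 0 0 7 0 / 0 0 0 0 / 0 0 1 0

(1, 1)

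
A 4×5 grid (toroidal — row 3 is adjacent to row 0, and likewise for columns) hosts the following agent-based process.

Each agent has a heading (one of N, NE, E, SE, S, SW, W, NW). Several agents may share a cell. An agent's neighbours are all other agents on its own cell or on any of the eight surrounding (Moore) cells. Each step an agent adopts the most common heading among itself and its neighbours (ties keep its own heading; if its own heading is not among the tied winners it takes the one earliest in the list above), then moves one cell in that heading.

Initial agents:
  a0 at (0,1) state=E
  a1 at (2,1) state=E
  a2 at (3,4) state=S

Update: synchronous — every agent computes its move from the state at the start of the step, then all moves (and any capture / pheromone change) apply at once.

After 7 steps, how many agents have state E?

3

t=1: a0@(0,2):E a1@(2,2):E a2@(0,4):S
t=2: a0@(0,3):E a1@(2,3):E a2@(1,4):S
t=3: a0@(0,4):E a1@(2,4):E a2@(1,0):E
t=4: a0@(0,0):E a1@(2,0):E a2@(1,1):E
t=5: a0@(0,1):E a1@(2,1):E a2@(1,2):E
t=6: a0@(0,2):E a1@(2,2):E a2@(1,3):E
t=7: a0@(0,3):E a1@(2,3):E a2@(1,4):E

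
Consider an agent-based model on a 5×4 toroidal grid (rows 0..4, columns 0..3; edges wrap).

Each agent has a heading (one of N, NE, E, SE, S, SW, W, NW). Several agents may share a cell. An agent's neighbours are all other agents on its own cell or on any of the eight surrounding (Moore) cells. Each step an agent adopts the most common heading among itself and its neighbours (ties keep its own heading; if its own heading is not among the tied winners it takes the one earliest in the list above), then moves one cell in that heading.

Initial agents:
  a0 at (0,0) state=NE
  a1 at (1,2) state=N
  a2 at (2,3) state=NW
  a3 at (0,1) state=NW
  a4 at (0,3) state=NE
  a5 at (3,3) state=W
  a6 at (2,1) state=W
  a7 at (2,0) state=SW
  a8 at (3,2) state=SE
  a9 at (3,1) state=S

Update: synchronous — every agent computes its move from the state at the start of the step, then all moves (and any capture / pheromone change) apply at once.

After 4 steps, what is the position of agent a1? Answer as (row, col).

(3, 2)

t=1: a0@(4,1):NE a1@(0,1):NW a2@(1,2):NW a3@(4,0):NW a4@(4,0):NE a5@(3,2):W a6@(2,0):W a7@(2,3):W a8@(3,1):W a9@(4,1):S
t=2: a0@(3,2):NE a1@(4,0):NW a2@(0,1):NW a3@(3,3):NW a4@(3,1):NE a5@(3,1):W a6@(2,3):W a7@(2,2):W a8@(3,0):W a9@(3,2):NE
t=3: a0@(2,3):NE a1@(3,3):NW a2@(4,0):NW a3@(3,2):W a4@(2,2):NE a5@(3,0):W a6@(2,2):W a7@(2,1):W a8@(3,3):W a9@(2,3):NE
t=4: a0@(2,2):W a1@(3,2):W a2@(3,3):NW a3@(3,1):W a4@(2,1):W a5@(3,3):W a6@(2,1):W a7@(2,0):W a8@(3,2):W a9@(2,2):W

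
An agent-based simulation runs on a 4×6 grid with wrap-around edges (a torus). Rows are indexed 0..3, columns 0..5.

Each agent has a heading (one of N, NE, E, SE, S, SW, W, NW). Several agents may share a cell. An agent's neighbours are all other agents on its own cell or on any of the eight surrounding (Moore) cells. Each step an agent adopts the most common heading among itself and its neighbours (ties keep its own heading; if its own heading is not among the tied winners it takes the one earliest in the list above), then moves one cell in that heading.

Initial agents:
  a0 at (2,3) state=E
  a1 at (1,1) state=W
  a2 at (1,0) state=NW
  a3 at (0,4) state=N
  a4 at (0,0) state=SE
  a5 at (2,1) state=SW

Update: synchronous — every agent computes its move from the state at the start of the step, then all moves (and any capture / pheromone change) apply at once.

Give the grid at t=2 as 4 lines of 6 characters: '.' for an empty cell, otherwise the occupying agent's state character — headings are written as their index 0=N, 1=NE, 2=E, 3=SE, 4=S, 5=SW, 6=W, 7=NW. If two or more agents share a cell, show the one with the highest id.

.....5
.....6
..3.02
....7.

t=1: a0@(2,4):E a1@(1,0):W a2@(0,5):NW a3@(3,4):N a4@(1,1):SE a5@(3,0):SW
t=2: a0@(2,5):E a1@(1,5):W a2@(3,4):NW a3@(2,4):N a4@(2,2):SE a5@(0,5):SW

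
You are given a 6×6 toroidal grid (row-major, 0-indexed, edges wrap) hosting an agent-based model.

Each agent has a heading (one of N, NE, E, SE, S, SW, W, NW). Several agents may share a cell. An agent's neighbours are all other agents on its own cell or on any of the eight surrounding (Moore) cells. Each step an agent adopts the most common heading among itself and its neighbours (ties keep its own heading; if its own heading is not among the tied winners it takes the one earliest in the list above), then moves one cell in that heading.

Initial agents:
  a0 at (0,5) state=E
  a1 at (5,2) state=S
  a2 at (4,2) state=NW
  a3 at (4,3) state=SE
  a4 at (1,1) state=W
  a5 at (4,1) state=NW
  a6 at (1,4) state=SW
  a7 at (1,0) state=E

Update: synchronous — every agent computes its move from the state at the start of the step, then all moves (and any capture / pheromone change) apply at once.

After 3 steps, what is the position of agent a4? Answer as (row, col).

t=1: a0@(0,0):E a1@(4,1):NW a2@(3,1):NW a3@(5,4):SE a4@(1,0):W a5@(3,0):NW a6@(2,3):SW a7@(1,1):E
t=2: a0@(0,1):E a1@(3,0):NW a2@(2,0):NW a3@(0,5):SE a4@(1,1):E a5@(2,5):NW a6@(3,2):SW a7@(1,2):E
t=3: a0@(0,2):E a1@(2,5):NW a2@(1,5):NW a3@(1,0):SE a4@(1,2):E a5@(1,4):NW a6@(4,1):SW a7@(1,3):E

(1, 2)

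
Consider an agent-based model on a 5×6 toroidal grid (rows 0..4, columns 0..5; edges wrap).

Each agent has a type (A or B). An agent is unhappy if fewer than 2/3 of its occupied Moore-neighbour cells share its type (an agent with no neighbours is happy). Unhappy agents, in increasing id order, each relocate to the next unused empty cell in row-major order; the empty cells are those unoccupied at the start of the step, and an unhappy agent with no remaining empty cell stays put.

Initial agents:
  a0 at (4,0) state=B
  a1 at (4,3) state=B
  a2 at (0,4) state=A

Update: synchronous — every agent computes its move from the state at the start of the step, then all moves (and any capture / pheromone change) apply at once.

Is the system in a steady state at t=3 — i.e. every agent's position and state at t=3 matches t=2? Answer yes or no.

no

t=1: a0@(4,0):B a1@(0,0):B a2@(0,1):A
t=2: a0@(0,2):B a1@(0,3):B a2@(0,4):A
t=3: a0@(0,2):B a1@(0,0):B a2@(0,1):A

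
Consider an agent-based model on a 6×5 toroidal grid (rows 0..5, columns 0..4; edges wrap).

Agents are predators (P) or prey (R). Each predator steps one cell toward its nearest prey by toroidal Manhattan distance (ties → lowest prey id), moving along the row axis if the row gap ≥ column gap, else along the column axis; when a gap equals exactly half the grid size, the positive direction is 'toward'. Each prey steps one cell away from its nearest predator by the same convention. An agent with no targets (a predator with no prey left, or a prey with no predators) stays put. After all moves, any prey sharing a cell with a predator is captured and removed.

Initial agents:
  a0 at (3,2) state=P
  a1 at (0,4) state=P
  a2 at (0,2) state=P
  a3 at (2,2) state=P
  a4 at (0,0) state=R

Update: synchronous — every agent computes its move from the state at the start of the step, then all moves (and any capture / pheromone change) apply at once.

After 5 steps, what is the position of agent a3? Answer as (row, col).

t=1: a0@(4,2):P a1@(0,0):P a2@(0,1):P a3@(1,2):P
t=2: (unchanged — steady state)

(1, 2)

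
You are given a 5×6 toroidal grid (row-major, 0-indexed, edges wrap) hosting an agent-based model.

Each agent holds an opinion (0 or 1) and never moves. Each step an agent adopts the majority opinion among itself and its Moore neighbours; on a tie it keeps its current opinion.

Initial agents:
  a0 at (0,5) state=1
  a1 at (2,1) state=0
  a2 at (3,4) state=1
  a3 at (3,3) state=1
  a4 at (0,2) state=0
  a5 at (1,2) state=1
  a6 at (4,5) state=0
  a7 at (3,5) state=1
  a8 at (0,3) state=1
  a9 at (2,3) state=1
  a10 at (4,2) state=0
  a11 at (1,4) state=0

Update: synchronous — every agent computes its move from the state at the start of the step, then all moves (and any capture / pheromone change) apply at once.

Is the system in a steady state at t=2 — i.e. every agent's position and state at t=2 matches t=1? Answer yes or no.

no

t=1: a0@(0,5):0 a1@(2,1):0 a2@(3,4):1 a3@(3,3):1 a4@(0,2):0 a5@(1,2):1 a6@(4,5):1 a7@(3,5):1 a8@(0,3):0 a9@(2,3):1 a10@(4,2):0 a11@(1,4):1
t=2: a0@(0,5):1 a1@(2,1):0 a2@(3,4):1 a3@(3,3):1 a4@(0,2):0 a5@(1,2):0 a6@(4,5):1 a7@(3,5):1 a8@(0,3):0 a9@(2,3):1 a10@(4,2):0 a11@(1,4):1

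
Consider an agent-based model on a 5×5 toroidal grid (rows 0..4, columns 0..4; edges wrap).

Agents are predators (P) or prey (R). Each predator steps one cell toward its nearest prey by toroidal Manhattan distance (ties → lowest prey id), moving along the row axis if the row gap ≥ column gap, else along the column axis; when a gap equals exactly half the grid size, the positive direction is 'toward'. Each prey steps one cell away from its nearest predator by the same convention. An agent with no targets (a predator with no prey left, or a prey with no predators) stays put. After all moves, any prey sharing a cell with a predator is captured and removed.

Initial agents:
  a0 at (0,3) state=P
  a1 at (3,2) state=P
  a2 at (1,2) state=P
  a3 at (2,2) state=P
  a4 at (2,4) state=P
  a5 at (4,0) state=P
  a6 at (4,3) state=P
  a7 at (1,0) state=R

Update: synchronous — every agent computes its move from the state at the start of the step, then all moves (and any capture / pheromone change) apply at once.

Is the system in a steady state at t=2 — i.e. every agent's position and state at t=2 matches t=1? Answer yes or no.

yes

t=1: a0@(0,4):P a1@(2,2):P a2@(1,1):P a3@(2,1):P a4@(1,4):P a5@(0,0):P a6@(0,3):P
t=2: (unchanged — steady state)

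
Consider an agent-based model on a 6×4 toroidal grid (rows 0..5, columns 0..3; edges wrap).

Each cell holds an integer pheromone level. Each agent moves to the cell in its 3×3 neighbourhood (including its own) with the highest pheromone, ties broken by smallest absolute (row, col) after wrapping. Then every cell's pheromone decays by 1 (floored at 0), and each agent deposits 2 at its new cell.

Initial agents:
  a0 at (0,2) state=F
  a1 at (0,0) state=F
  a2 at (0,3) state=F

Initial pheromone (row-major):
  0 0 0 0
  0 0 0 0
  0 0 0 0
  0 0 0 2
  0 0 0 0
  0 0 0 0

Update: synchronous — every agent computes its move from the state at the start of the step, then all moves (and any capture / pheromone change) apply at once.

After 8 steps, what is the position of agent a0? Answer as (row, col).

(0, 0)

t=1: a0@(0,1) a1@(0,0) a2@(0,0) | pheromone: 4 2 0 0 / 0 0 0 0 / 0 0 0 0 / 0 0 0 1 / 0 0 0 0 / 0 0 0 0
t=2: a0@(0,0) a1@(0,0) a2@(0,0) | pheromone: 9 1 0 0 / 0 0 0 0 / 0 0 0 0 / 0 0 0 0 / 0 0 0 0 / 0 0 0 0
t=3: a0@(0,0) a1@(0,0) a2@(0,0) | pheromone: 14 0 0 0 / 0 0 0 0 / 0 0 0 0 / 0 0 0 0 / 0 0 0 0 / 0 0 0 0
t=4: a0@(0,0) a1@(0,0) a2@(0,0) | pheromone: 19 0 0 0 / 0 0 0 0 / 0 0 0 0 / 0 0 0 0 / 0 0 0 0 / 0 0 0 0
t=5: a0@(0,0) a1@(0,0) a2@(0,0) | pheromone: 24 0 0 0 / 0 0 0 0 / 0 0 0 0 / 0 0 0 0 / 0 0 0 0 / 0 0 0 0
t=6: a0@(0,0) a1@(0,0) a2@(0,0) | pheromone: 29 0 0 0 / 0 0 0 0 / 0 0 0 0 / 0 0 0 0 / 0 0 0 0 / 0 0 0 0
t=7: a0@(0,0) a1@(0,0) a2@(0,0) | pheromone: 34 0 0 0 / 0 0 0 0 / 0 0 0 0 / 0 0 0 0 / 0 0 0 0 / 0 0 0 0
t=8: a0@(0,0) a1@(0,0) a2@(0,0) | pheromone: 39 0 0 0 / 0 0 0 0 / 0 0 0 0 / 0 0 0 0 / 0 0 0 0 / 0 0 0 0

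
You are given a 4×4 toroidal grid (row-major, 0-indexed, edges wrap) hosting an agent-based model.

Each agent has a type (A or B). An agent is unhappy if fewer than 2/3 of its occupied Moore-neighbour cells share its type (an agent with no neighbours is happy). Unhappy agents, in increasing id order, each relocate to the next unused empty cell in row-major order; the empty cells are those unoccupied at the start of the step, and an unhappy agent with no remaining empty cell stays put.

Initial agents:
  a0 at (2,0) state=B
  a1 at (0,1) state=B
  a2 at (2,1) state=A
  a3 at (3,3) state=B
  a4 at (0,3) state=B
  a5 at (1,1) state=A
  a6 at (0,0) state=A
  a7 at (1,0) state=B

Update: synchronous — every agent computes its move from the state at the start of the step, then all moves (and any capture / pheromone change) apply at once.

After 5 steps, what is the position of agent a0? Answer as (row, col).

t=1: a0@(0,2):B a1@(1,2):B a2@(1,3):A a3@(3,3):B a4@(0,3):B a5@(2,2):A a6@(2,3):A a7@(3,0):B
t=2: a0@(0,2):B a1@(0,0):B a2@(0,1):A a3@(1,0):B a4@(0,3):B a5@(1,1):A a6@(2,0):A a7@(3,0):B
t=3: a0@(1,2):B a1@(1,3):B a2@(2,1):A a3@(2,2):B a4@(0,3):B a5@(2,3):A a6@(3,1):A a7@(3,2):B
t=4: a0@(0,0):B a1@(1,3):B a2@(0,1):A a3@(0,2):B a4@(0,3):B a5@(1,0):A a6@(1,1):A a7@(2,0):B
t=5: a0@(1,2):B a1@(1,3):B a2@(2,1):A a3@(2,2):B a4@(0,3):B a5@(2,3):A a6@(3,0):A a7@(3,1):B

(1, 2)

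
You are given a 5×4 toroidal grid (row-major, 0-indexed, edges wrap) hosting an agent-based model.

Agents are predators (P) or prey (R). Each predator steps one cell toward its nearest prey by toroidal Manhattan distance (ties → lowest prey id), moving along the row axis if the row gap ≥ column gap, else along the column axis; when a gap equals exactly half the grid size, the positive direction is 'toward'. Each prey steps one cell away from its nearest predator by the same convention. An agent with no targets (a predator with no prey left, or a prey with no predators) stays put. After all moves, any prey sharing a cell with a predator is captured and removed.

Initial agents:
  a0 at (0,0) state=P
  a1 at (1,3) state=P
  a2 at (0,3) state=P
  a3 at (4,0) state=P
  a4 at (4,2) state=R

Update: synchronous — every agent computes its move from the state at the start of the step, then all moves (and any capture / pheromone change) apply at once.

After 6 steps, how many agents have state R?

1

t=1: a0@(0,1):P a1@(0,3):P a2@(4,3):P a3@(4,1):P a4@(3,2):R
t=2: a0@(4,1):P a1@(4,3):P a2@(3,3):P a3@(3,1):P a4@(2,2):R
t=3: a0@(3,1):P a1@(3,3):P a2@(2,3):P a3@(2,1):P a4@(1,2):R
t=4: a0@(2,1):P a1@(2,3):P a2@(1,3):P a3@(1,1):P a4@(0,2):R
t=5: a0@(1,1):P a1@(1,3):P a2@(0,3):P a3@(0,1):P a4@(4,2):R
t=6: a0@(0,1):P a1@(0,3):P a2@(4,3):P a3@(4,1):P a4@(3,2):R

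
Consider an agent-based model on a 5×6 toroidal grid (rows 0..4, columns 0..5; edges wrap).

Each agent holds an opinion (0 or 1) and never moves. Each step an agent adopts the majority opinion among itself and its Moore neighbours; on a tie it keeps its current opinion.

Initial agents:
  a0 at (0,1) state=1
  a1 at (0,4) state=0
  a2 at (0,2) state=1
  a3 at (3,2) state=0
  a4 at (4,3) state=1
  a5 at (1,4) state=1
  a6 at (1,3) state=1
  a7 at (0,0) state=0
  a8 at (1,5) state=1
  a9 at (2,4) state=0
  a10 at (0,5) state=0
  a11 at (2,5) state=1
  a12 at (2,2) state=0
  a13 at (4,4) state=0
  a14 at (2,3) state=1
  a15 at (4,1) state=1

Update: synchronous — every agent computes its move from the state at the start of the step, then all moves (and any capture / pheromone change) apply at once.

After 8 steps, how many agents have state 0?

0

t=1: a0@(0,1):1 a1@(0,4):1 a2@(0,2):1 a3@(3,2):1 a4@(4,3):0 a5@(1,4):1 a6@(1,3):1 a7@(0,0):1 a8@(1,5):0 a9@(2,4):1 a10@(0,5):0 a11@(2,5):1 a12@(2,2):0 a13@(4,4):0 a14@(2,3):1 a15@(4,1):1
t=2: a0@(0,1):1 a1@(0,4):0 a2@(0,2):1 a3@(3,2):1 a4@(4,3):1 a5@(1,4):1 a6@(1,3):1 a7@(0,0):1 a8@(1,5):1 a9@(2,4):1 a10@(0,5):0 a11@(2,5):1 a12@(2,2):1 a13@(4,4):0 a14@(2,3):1 a15@(4,1):1
t=3: a0@(0,1):1 a1@(0,4):1 a2@(0,2):1 a3@(3,2):1 a4@(4,3):1 a5@(1,4):1 a6@(1,3):1 a7@(0,0):1 a8@(1,5):1 a9@(2,4):1 a10@(0,5):0 a11@(2,5):1 a12@(2,2):1 a13@(4,4):0 a14@(2,3):1 a15@(4,1):1
t=4: a0@(0,1):1 a1@(0,4):1 a2@(0,2):1 a3@(3,2):1 a4@(4,3):1 a5@(1,4):1 a6@(1,3):1 a7@(0,0):1 a8@(1,5):1 a9@(2,4):1 a10@(0,5):1 a11@(2,5):1 a12@(2,2):1 a13@(4,4):0 a14@(2,3):1 a15@(4,1):1
t=5: a0@(0,1):1 a1@(0,4):1 a2@(0,2):1 a3@(3,2):1 a4@(4,3):1 a5@(1,4):1 a6@(1,3):1 a7@(0,0):1 a8@(1,5):1 a9@(2,4):1 a10@(0,5):1 a11@(2,5):1 a12@(2,2):1 a13@(4,4):1 a14@(2,3):1 a15@(4,1):1
t=6: (unchanged — steady state)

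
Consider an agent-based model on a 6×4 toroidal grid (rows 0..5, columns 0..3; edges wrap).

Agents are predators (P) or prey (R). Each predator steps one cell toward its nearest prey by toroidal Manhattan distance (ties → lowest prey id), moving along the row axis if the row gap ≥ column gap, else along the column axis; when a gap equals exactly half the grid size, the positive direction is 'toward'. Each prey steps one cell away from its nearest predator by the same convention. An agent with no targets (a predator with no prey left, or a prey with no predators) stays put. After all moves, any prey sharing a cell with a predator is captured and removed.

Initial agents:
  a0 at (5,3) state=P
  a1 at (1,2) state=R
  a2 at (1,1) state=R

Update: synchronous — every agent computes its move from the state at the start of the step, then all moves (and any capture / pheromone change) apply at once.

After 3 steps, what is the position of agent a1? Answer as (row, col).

(4, 2)

t=1: a0@(0,3):P a1@(2,2):R a2@(2,1):R
t=2: a0@(1,3):P a1@(3,2):R a2@(3,1):R
t=3: a0@(2,3):P a1@(4,2):R a2@(4,1):R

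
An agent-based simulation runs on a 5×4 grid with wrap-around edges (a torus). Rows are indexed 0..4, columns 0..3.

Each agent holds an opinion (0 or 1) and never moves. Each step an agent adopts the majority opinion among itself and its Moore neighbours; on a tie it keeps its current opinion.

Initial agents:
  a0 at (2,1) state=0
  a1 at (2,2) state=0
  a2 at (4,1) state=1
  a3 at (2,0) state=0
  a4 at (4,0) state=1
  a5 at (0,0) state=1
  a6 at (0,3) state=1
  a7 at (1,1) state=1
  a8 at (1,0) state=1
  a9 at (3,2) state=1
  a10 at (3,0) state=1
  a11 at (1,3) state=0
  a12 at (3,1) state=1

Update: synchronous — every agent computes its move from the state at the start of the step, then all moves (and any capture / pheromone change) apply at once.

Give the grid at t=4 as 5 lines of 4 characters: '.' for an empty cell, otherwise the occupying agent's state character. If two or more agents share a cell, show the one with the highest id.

t=1: a0@(2,1):1 a1@(2,2):0 a2@(4,1):1 a3@(2,0):1 a4@(4,0):1 a5@(0,0):1 a6@(0,3):1 a7@(1,1):1 a8@(1,0):1 a9@(3,2):1 a10@(3,0):1 a11@(1,3):0 a12@(3,1):1
t=2: a0@(2,1):1 a1@(2,2):1 a2@(4,1):1 a3@(2,0):1 a4@(4,0):1 a5@(0,0):1 a6@(0,3):1 a7@(1,1):1 a8@(1,0):1 a9@(3,2):1 a10@(3,0):1 a11@(1,3):1 a12@(3,1):1
t=3: (unchanged — steady state)

1..1
11.1
111.
111.
11..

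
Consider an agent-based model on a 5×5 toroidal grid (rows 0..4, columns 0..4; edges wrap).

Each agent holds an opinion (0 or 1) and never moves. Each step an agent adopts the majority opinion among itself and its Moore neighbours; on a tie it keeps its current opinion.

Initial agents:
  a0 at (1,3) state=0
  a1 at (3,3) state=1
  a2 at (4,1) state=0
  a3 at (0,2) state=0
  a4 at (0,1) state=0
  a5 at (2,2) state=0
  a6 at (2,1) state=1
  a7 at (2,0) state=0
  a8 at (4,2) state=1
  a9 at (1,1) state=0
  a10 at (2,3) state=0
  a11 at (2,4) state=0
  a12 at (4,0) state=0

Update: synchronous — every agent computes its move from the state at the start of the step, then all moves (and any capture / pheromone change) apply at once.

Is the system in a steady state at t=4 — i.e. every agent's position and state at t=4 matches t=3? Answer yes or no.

t=1: a0@(1,3):0 a1@(3,3):0 a2@(4,1):0 a3@(0,2):0 a4@(0,1):0 a5@(2,2):0 a6@(2,1):0 a7@(2,0):0 a8@(4,2):0 a9@(1,1):0 a10@(2,3):0 a11@(2,4):0 a12@(4,0):0
t=2: (unchanged — steady state)

yes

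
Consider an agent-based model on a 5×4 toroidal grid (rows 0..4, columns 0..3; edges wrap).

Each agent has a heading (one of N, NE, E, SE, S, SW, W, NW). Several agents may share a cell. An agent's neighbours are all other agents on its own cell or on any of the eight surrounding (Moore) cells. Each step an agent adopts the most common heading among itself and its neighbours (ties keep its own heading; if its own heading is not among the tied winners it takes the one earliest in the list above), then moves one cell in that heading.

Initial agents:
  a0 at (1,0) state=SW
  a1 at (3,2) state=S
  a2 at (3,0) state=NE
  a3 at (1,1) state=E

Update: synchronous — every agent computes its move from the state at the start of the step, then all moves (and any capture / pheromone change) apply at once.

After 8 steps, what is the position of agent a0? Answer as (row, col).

(4, 0)

t=1: a0@(2,3):SW a1@(4,2):S a2@(2,1):NE a3@(1,2):E
t=2: a0@(3,2):SW a1@(0,2):S a2@(1,2):NE a3@(1,3):E
t=3: a0@(4,1):SW a1@(1,2):S a2@(0,3):NE a3@(1,0):E
t=4: a0@(0,0):SW a1@(2,2):S a2@(4,0):NE a3@(1,1):E
t=5: a0@(1,3):SW a1@(3,2):S a2@(3,1):NE a3@(1,2):E
t=6: a0@(2,2):SW a1@(4,2):S a2@(2,2):NE a3@(1,3):E
t=7: a0@(3,1):SW a1@(0,2):S a2@(1,3):NE a3@(1,0):E
t=8: a0@(4,0):SW a1@(1,2):S a2@(0,0):NE a3@(1,1):E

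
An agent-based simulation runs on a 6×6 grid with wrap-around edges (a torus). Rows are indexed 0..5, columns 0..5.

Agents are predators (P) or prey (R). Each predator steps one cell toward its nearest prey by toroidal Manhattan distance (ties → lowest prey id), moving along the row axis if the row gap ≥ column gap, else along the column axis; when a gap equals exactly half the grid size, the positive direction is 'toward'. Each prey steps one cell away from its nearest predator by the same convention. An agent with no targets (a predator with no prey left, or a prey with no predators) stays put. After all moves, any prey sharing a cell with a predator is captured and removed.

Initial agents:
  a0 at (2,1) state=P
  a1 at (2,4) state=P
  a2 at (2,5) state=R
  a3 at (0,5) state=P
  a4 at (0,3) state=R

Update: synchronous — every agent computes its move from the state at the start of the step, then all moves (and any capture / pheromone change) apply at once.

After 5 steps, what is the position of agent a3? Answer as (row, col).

(5, 1)

t=1: a0@(2,0):P a1@(2,5):P a3@(1,5):P a4@(0,2):R
t=2: a0@(1,0):P a1@(2,0):P a3@(1,0):P a4@(5,2):R
t=3: a0@(0,0):P a1@(3,0):P a3@(0,0):P a4@(4,2):R
t=4: a0@(5,0):P a1@(3,1):P a3@(5,0):P a4@(4,3):R
t=5: a0@(5,1):P a1@(3,2):P a3@(5,1):P a4@(4,4):R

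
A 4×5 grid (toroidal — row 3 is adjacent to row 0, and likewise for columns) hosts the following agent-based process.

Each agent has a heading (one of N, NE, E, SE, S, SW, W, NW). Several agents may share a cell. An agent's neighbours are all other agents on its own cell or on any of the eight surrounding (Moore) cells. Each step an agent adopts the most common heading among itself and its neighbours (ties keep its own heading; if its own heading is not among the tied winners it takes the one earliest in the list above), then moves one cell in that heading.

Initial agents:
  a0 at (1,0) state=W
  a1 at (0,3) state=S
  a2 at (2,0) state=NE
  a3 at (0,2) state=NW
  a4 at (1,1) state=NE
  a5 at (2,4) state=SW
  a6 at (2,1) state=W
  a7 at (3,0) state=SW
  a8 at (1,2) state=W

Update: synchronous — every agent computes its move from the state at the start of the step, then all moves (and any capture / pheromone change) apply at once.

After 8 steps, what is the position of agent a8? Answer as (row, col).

(1, 4)

t=1: a0@(1,4):W a1@(1,3):S a2@(1,1):NE a3@(3,1):NW a4@(1,0):W a5@(3,3):SW a6@(2,0):W a7@(0,4):SW a8@(1,1):W
t=2: a0@(1,3):W a1@(2,3):S a2@(1,0):W a3@(2,0):NW a4@(1,4):W a5@(0,2):SW a6@(2,4):W a7@(1,3):SW a8@(1,0):W
t=3: a0@(1,2):W a1@(2,2):W a2@(1,4):W a3@(2,4):W a4@(1,3):W a5@(1,1):SW a6@(2,3):W a7@(1,2):W a8@(1,4):W
t=4: a0@(1,1):W a1@(2,1):W a2@(1,3):W a3@(2,3):W a4@(1,2):W a5@(1,0):W a6@(2,2):W a7@(1,1):W a8@(1,3):W
t=5: a0@(1,0):W a1@(2,0):W a2@(1,2):W a3@(2,2):W a4@(1,1):W a5@(1,4):W a6@(2,1):W a7@(1,0):W a8@(1,2):W
t=6: a0@(1,4):W a1@(2,4):W a2@(1,1):W a3@(2,1):W a4@(1,0):W a5@(1,3):W a6@(2,0):W a7@(1,4):W a8@(1,1):W
t=7: a0@(1,3):W a1@(2,3):W a2@(1,0):W a3@(2,0):W a4@(1,4):W a5@(1,2):W a6@(2,4):W a7@(1,3):W a8@(1,0):W
t=8: a0@(1,2):W a1@(2,2):W a2@(1,4):W a3@(2,4):W a4@(1,3):W a5@(1,1):W a6@(2,3):W a7@(1,2):W a8@(1,4):W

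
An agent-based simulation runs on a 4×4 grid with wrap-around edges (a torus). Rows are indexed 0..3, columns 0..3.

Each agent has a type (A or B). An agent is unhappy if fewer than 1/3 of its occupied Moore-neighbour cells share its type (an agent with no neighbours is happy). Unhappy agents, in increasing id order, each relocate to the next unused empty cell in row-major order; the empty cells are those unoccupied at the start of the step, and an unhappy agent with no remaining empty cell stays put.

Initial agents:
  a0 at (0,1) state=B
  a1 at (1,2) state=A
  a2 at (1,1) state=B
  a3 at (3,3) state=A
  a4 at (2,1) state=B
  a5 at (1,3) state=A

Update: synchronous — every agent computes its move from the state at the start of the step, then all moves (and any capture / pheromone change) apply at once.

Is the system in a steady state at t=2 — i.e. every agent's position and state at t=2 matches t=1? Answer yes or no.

yes

t=1: a0@(0,1):B a1@(0,0):A a2@(1,1):B a3@(3,3):A a4@(2,1):B a5@(1,3):A
t=2: (unchanged — steady state)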